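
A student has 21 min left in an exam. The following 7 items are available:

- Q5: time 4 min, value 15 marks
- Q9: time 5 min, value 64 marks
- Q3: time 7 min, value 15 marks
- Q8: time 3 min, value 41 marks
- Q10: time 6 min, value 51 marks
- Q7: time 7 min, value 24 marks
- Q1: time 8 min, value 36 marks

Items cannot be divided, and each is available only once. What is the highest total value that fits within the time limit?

180 marks

Check high-value combinations within 21 min:
- Q9+Q8+Q10+Q7: time 5+3+6+7=21, value 64+41+51+24=180
- Q5+Q9+Q8+Q10: time 4+5+3+6=18, value 15+64+41+51=171
- Q9+Q3+Q8+Q10: time 5+7+3+6=21, value 64+15+41+51=171
Best: 180 marks.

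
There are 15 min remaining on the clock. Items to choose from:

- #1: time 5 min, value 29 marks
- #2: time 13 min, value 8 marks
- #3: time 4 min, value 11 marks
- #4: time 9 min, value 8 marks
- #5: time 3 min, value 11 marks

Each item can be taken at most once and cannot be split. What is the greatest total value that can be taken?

Check high-value combinations within 15 min:
- #1+#3+#5: time 5+4+3=12, value 29+11+11=51
- #1+#5: time 5+3=8, value 29+11=40
- #1+#3: time 5+4=9, value 29+11=40
Best: 51 marks.

51 marks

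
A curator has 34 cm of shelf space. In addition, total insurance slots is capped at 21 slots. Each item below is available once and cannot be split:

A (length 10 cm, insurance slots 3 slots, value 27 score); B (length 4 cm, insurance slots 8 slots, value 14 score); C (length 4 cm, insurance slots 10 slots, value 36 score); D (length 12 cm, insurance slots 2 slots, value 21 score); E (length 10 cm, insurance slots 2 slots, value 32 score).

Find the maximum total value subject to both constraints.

Feasible sets respecting both limits:
- A+C+E: length 24, insurance slots 15, value 95
- C+D+E: length 26, insurance slots 14, value 89
- A+C+D: length 26, insurance slots 15, value 84
Best: 95 score.

95 score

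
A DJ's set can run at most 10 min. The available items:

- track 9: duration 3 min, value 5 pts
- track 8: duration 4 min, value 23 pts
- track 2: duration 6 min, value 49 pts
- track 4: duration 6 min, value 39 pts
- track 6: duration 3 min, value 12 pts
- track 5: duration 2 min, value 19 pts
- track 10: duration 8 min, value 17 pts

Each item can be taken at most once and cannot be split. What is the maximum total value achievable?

Check high-value combinations within 10 min:
- track 8+track 2: duration 4+6=10, value 23+49=72
- track 2+track 5: duration 6+2=8, value 49+19=68
- track 8+track 4: duration 4+6=10, value 23+39=62
- track 2+track 6: duration 6+3=9, value 49+12=61
Best: 72 pts.

72 pts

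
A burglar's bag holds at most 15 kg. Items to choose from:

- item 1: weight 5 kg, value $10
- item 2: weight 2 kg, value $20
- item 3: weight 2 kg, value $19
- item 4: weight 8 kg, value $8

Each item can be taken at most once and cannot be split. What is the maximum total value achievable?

$49

Check high-value combinations within 15 kg:
- item 1+item 2+item 3: weight 5+2+2=9, value 10+20+19=49
- item 2+item 3+item 4: weight 2+2+8=12, value 20+19+8=47
- item 2+item 3: weight 2+2=4, value 20+19=39
- item 1+item 2+item 4: weight 5+2+8=15, value 10+20+8=38
Best: $49.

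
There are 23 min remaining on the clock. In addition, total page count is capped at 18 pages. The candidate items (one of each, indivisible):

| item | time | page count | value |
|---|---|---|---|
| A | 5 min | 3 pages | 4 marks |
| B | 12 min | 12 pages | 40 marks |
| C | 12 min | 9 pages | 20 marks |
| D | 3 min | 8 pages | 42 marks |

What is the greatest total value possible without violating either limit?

Feasible sets respecting both limits:
- C+D: time 15, page count 17, value 62
- A+D: time 8, page count 11, value 46
- A+B: time 17, page count 15, value 44
Best: 62 marks.

62 marks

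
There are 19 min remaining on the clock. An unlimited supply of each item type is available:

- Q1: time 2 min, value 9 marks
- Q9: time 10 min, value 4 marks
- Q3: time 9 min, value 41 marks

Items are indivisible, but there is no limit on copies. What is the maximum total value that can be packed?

Best value-per-unit is Q3 at 41/9; filling with it alone gives 2×41 = 82.
Optimal mix: 5×Q1 + 1×Q3 → time 19, value 86.

86 marks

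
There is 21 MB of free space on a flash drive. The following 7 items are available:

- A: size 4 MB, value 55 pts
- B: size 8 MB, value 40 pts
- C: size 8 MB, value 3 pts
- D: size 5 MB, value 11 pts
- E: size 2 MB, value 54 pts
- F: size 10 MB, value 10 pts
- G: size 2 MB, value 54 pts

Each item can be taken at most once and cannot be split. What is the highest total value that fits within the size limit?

Check high-value combinations within 21 MB:
- A+B+D+E+G: size 4+8+5+2+2=21, value 55+40+11+54+54=214
- A+B+E+G: size 4+8+2+2=16, value 55+40+54+54=203
- A+C+D+E+G: size 4+8+5+2+2=21, value 55+3+11+54+54=177
- A+D+E+G: size 4+5+2+2=13, value 55+11+54+54=174
Best: 214 pts.

214 pts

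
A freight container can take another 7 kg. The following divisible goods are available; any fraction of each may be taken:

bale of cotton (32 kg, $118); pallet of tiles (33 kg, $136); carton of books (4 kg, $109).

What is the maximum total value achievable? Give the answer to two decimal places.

121.36

Take in order of value per unit:
- carton of books (109/4 per unit): all 4 → value 109, running total 109.00
- pallet of tiles (136/33 per unit): 3 of 33 → value 3×136/33 = 12.3636, running total 121.36
Total 121.36.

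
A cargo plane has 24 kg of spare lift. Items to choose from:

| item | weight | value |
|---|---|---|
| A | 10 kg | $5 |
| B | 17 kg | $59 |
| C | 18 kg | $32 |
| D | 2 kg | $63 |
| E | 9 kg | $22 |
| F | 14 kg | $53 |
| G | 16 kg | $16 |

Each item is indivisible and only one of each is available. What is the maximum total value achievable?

Check high-value combinations within 24 kg:
- B+D: weight 17+2=19, value 59+63=122
- D+F: weight 2+14=16, value 63+53=116
- C+D: weight 18+2=20, value 32+63=95
- A+D+E: weight 10+2+9=21, value 5+63+22=90
- D+E: weight 2+9=11, value 63+22=85
Best: $122.

$122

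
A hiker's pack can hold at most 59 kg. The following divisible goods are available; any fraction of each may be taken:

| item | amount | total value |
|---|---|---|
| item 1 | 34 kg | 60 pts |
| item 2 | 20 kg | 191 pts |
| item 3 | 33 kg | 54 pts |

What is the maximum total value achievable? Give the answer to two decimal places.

259.18

Take in order of value per unit:
- item 2 (191/20 per unit): all 20 → value 191, running total 191.00
- item 1 (60/34 per unit): all 34 → value 60, running total 251.00
- item 3 (54/33 per unit): 5 of 33 → value 5×54/33 = 8.1818, running total 259.18
Total 259.18.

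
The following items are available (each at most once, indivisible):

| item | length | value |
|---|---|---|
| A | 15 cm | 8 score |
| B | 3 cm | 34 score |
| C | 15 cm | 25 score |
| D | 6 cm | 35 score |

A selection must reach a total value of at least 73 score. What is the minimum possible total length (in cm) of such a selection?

Subsets with value ≥ 73, sorted by total length:
- B+C+D: length 24, value 94
- A+B+D: length 24, value 77
- A+B+C+D: length 39, value 102
Minimum length: 24 cm.

24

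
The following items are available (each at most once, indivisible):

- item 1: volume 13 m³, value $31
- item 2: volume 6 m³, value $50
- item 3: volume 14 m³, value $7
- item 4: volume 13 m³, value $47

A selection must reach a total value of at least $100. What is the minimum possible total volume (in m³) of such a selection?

Subsets with value ≥ 100, sorted by total volume:
- item 1+item 2+item 4: volume 32, value 128
- item 2+item 3+item 4: volume 33, value 104
- item 1+item 2+item 3+item 4: volume 46, value 135
Minimum volume: 32 m³.

32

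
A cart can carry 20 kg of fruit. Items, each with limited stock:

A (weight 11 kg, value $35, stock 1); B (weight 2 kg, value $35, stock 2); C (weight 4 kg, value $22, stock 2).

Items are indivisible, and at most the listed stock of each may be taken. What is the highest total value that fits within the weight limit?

$127

Top feasible selections:
- 1×A + 2×B + 1×C: weight 19, value 127
- 2×B + 2×C: weight 12, value 114
- 1×A + 2×B: weight 15, value 105
- 2×B + 1×C: weight 8, value 92
Best: $127.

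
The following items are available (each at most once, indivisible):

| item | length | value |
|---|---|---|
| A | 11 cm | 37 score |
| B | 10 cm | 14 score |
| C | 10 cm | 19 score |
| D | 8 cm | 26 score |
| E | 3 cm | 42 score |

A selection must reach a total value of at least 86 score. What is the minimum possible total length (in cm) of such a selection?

21

Subsets with value ≥ 86, sorted by total length:
- C+D+E: length 21, value 87
- A+D+E: length 22, value 105
- A+C+E: length 24, value 98
- A+B+E: length 24, value 93
Minimum length: 21 cm.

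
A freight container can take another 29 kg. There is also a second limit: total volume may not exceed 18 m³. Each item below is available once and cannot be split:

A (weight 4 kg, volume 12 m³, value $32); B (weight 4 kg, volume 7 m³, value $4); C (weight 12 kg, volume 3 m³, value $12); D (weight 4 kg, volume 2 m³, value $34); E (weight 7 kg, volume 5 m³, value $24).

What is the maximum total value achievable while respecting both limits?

Feasible sets respecting both limits:
- A+C+D: weight 20, volume 17, value 78
- B+C+D+E: weight 27, volume 17, value 74
- C+D+E: weight 23, volume 10, value 70
- A+D: weight 8, volume 14, value 66
Best: $78.

$78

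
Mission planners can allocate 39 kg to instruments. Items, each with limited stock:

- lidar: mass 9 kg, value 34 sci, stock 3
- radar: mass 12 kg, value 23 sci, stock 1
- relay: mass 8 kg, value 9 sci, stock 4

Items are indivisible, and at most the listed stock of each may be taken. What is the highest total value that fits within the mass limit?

Top feasible selections:
- 3×lidar + 1×radar: mass 39, value 125
- 3×lidar + 1×relay: mass 35, value 111
Best: 125 sci.

125 sci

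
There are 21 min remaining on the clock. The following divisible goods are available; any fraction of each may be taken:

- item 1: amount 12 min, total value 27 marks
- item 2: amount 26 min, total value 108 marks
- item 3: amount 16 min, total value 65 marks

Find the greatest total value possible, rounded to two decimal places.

87.23

Take in order of value per unit:
- item 2 (108/26 per unit): 21 of 26 → value 21×108/26 = 87.2308, running total 87.23
Total 87.23.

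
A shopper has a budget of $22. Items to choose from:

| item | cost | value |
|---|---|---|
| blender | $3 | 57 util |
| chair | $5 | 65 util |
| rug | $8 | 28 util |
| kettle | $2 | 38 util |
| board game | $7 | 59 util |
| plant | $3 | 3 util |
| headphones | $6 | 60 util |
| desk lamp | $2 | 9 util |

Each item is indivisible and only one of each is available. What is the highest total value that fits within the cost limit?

241 util

Check high-value combinations within $22:
- blender+chair+board game+headphones: cost 3+5+7+6=21, value 57+65+59+60=241
- blender+chair+kettle+plant+headphones+desk lamp: cost 3+5+2+3+6+2=21, value 57+65+38+3+60+9=232
- blender+chair+kettle+board game+plant+desk lamp: cost 3+5+2+7+3+2=22, value 57+65+38+59+3+9=231
- chair+kettle+board game+headphones+desk lamp: cost 5+2+7+6+2=22, value 65+38+59+60+9=231
- blender+chair+kettle+headphones+desk lamp: cost 3+5+2+6+2=18, value 57+65+38+60+9=229
Best: 241 util.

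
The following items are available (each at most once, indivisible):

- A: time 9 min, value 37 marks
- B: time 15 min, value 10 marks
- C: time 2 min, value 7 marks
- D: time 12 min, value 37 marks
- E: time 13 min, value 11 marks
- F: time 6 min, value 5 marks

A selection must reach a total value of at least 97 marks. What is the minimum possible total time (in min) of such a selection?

Subsets with value ≥ 97, sorted by total time:
- A+C+D+E+F: time 42, value 97
- A+B+C+D+E: time 51, value 102
- A+B+D+E+F: time 55, value 100
- A+B+C+D+E+F: time 57, value 107
Minimum time: 42 min.

42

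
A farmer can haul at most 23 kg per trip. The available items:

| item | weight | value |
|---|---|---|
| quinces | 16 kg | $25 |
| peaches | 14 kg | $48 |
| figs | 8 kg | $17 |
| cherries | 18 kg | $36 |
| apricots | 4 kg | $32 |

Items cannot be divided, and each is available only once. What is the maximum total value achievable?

Check high-value combinations within 23 kg:
- peaches+apricots: weight 14+4=18, value 48+32=80
- cherries+apricots: weight 18+4=22, value 36+32=68
- peaches+figs: weight 14+8=22, value 48+17=65
Best: $80.

$80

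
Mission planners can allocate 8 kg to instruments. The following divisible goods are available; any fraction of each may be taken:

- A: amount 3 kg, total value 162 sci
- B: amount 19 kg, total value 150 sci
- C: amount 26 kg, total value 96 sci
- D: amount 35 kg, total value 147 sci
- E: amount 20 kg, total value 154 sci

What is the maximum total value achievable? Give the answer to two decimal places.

Take in order of value per unit:
- A (162/3 per unit): all 3 → value 162, running total 162.00
- B (150/19 per unit): 5 of 19 → value 5×150/19 = 39.4737, running total 201.47
Total 201.47.

201.47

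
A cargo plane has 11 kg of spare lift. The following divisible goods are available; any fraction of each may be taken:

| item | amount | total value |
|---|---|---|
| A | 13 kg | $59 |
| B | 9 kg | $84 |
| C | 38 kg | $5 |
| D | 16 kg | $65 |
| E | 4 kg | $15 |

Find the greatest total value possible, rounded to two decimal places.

93.08

Take in order of value per unit:
- B (84/9 per unit): all 9 → value 84, running total 84.00
- A (59/13 per unit): 2 of 13 → value 2×59/13 = 9.0769, running total 93.08
Total 93.08.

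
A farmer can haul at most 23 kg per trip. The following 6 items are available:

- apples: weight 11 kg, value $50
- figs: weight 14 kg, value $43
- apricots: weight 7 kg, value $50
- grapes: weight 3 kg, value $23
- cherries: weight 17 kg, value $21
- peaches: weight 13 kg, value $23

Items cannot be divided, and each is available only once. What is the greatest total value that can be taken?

Check high-value combinations within 23 kg:
- apples+apricots+grapes: weight 11+7+3=21, value 50+50+23=123
- apples+apricots: weight 11+7=18, value 50+50=100
- apricots+grapes+peaches: weight 7+3+13=23, value 50+23+23=96
- figs+apricots: weight 14+7=21, value 43+50=93
Best: $123.

$123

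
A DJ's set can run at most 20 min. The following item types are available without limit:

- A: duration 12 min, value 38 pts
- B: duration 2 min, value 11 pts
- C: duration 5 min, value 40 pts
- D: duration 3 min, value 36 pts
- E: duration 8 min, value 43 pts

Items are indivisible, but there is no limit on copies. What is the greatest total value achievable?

227 pts

Best value-per-unit is D at 36/3; filling with it alone gives 6×36 = 216.
Optimal mix: 1×B + 6×D → duration 20, value 227.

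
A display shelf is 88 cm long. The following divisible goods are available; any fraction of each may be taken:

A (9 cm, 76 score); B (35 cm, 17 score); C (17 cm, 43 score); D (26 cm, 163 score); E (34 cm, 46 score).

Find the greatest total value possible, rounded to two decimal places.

Take in order of value per unit:
- A (76/9 per unit): all 9 → value 76, running total 76.00
- D (163/26 per unit): all 26 → value 163, running total 239.00
- C (43/17 per unit): all 17 → value 43, running total 282.00
- E (46/34 per unit): all 34 → value 46, running total 328.00
- B (17/35 per unit): 2 of 35 → value 2×17/35 = 0.9714, running total 328.97
Total 328.97.

328.97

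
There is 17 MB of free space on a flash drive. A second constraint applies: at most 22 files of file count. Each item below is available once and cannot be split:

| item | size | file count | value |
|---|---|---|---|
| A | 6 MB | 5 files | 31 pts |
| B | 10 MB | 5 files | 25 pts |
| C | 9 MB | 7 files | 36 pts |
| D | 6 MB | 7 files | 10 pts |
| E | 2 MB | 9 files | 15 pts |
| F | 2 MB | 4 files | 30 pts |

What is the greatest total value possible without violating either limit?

97 pts

Feasible sets respecting both limits:
- A+C+F: size 17, file count 16, value 97
- A+C+E: size 17, file count 21, value 82
- C+E+F: size 13, file count 20, value 81
- C+D+F: size 17, file count 18, value 76
Best: 97 pts.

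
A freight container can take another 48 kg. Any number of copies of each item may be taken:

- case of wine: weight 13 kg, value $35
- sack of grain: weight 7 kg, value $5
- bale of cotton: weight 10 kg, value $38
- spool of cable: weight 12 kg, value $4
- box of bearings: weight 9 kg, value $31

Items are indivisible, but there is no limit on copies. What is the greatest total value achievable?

Best value-per-unit is bale of cotton at 38/10; filling with it alone gives 4×38 = 152.
Optimal mix: 3×bale of cotton + 2×box of bearings → weight 48, value 176.

$176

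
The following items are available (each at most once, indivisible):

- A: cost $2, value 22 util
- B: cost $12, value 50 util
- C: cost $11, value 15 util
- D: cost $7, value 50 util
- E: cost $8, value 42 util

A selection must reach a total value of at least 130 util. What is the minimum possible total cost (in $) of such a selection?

Subsets with value ≥ 130, sorted by total cost:
- B+D+E: cost 27, value 142
- A+B+D+E: cost 29, value 164
- A+B+C+D: cost 32, value 137
- B+C+D+E: cost 38, value 157
Minimum cost: 27 $.

27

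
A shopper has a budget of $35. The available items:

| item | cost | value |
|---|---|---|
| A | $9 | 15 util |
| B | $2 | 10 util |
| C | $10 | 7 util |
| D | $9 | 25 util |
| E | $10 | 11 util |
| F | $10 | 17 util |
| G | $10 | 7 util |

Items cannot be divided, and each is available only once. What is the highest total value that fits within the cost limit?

Check high-value combinations within $35:
- A+B+D+F: cost 9+2+9+10=30, value 15+10+25+17=67
- B+D+E+F: cost 2+9+10+10=31, value 10+25+11+17=63
- A+B+D+E: cost 9+2+9+10=30, value 15+10+25+11=61
Best: 67 util.

67 util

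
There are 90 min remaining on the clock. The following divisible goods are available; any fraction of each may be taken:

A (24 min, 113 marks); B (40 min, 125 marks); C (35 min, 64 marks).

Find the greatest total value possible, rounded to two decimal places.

285.54

Take in order of value per unit:
- A (113/24 per unit): all 24 → value 113, running total 113.00
- B (125/40 per unit): all 40 → value 125, running total 238.00
- C (64/35 per unit): 26 of 35 → value 26×64/35 = 47.5429, running total 285.54
Total 285.54.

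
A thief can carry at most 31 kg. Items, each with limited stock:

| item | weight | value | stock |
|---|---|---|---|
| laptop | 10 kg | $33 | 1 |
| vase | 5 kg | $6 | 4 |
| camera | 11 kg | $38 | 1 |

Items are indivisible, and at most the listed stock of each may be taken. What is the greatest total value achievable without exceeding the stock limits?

$83

Best selections within weight 31 and stock limits:
- 1×laptop + 2×vase + 1×camera: weight 31, value 83
- 1×laptop + 1×vase + 1×camera: weight 26, value 77
Best: $83.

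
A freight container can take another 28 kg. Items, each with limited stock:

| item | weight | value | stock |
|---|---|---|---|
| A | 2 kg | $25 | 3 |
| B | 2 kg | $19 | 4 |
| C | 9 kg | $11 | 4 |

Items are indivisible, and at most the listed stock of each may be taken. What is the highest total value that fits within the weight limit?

$162

Best selections within weight 28 and stock limits:
- 3×A + 4×B + 1×C: weight 23, value 162
- 3×A + 4×B: weight 14, value 151
- 3×A + 3×B + 1×C: weight 21, value 143
- 2×A + 4×B + 1×C: weight 21, value 137
Best: $162.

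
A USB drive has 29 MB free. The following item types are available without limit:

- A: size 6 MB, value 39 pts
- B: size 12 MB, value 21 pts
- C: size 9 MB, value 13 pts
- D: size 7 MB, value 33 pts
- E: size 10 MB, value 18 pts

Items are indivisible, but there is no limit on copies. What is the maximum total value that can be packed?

156 pts

Best value-per-unit is A at 39/6, and filling with it alone uses size 4×6=24. No mix of the others beats 4×39 = 156.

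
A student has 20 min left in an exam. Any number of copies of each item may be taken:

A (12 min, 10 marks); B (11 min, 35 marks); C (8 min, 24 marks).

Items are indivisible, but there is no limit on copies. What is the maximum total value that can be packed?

Best value-per-unit is B at 35/11; filling with it alone gives 1×35 = 35.
Optimal mix: 1×B + 1×C → time 19, value 59.

59 marks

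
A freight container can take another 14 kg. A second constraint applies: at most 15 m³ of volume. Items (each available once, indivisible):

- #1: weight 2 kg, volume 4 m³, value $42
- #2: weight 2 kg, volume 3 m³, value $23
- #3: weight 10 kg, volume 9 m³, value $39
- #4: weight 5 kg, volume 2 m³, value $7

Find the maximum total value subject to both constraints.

Feasible sets respecting both limits:
- #1+#3: weight 12, volume 13, value 81
- #1+#2+#4: weight 9, volume 9, value 72
- #1+#2: weight 4, volume 7, value 65
- #2+#3: weight 12, volume 12, value 62
Best: $81.

$81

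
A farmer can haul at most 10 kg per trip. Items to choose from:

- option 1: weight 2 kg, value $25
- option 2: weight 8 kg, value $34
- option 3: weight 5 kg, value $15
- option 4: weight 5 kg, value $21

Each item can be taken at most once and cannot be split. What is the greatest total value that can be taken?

This is a 0/1 knapsack; check combinations near the capacity.
- option 1+option 2: weight 2+8=10, value 25+34=59
- option 1+option 4: weight 2+5=7, value 25+21=46
- option 1+option 3: weight 2+5=7, value 25+15=40
- option 3+option 4: weight 5+5=10, value 15+21=36
- option 2: weight 8, value 34
Best: $59.

$59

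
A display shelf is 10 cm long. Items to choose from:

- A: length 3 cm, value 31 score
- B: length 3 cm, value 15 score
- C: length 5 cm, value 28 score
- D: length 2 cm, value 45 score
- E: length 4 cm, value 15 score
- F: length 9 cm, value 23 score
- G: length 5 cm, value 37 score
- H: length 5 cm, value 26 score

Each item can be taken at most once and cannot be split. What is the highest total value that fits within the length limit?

Check high-value combinations within 10 cm:
- A+D+G: length 3+2+5=10, value 31+45+37=113
- A+C+D: length 3+5+2=10, value 31+28+45=104
- A+D+H: length 3+2+5=10, value 31+45+26=102
- B+D+G: length 3+2+5=10, value 15+45+37=97
- A+B+D: length 3+3+2=8, value 31+15+45=91
Best: 113 score.

113 score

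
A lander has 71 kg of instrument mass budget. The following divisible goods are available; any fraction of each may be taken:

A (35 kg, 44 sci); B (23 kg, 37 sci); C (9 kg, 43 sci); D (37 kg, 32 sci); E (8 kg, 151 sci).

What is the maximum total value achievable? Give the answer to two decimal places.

269.97

Take in order of value per unit:
- E (151/8 per unit): all 8 → value 151, running total 151.00
- C (43/9 per unit): all 9 → value 43, running total 194.00
- B (37/23 per unit): all 23 → value 37, running total 231.00
- A (44/35 per unit): 31 of 35 → value 31×44/35 = 38.9714, running total 269.97
Total 269.97.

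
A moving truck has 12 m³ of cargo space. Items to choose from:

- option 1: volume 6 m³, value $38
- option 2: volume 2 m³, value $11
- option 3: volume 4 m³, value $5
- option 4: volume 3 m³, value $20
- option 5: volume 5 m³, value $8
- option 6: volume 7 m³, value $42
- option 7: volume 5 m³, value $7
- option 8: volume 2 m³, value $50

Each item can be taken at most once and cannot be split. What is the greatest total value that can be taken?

$112

This is a 0/1 knapsack; check combinations near the capacity.
- option 4+option 6+option 8: volume 3+7+2=12, value 20+42+50=112
- option 1+option 4+option 8: volume 6+3+2=11, value 38+20+50=108
- option 2+option 6+option 8: volume 2+7+2=11, value 11+42+50=103
Best: $112.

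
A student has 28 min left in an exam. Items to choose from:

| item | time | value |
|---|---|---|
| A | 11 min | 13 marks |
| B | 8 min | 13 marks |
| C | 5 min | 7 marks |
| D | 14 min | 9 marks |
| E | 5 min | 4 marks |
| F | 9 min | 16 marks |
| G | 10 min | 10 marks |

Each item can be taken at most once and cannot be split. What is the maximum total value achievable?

42 marks

Check high-value combinations within 28 min:
- A+B+F: time 11+8+9=28, value 13+13+16=42
- B+C+E+F: time 8+5+5+9=27, value 13+7+4+16=40
- B+F+G: time 8+9+10=27, value 13+16+10=39
- B+C+F: time 8+5+9=22, value 13+7+16=36
Best: 42 marks.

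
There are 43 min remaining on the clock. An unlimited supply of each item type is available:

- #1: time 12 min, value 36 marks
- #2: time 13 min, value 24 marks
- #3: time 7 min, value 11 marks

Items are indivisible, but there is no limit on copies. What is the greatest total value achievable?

Best value-per-unit is #1 at 36/12; filling with it alone gives 3×36 = 108.
Optimal mix: 3×#1 + 1×#3 → time 43, value 119.

119 marks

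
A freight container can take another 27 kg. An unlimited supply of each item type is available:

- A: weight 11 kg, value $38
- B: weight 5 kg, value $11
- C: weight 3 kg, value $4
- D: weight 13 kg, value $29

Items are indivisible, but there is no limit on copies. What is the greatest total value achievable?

Best value-per-unit is A at 38/11; filling with it alone gives 2×38 = 76.
Optimal mix: 2×A + 1×B → weight 27, value 87.

$87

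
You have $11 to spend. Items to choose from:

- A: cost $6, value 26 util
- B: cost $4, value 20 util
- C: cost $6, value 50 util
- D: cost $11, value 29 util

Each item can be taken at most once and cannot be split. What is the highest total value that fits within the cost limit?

Check high-value combinations within $11:
- B+C: cost 4+6=10, value 20+50=70
- C: cost 6, value 50
- A+B: cost 6+4=10, value 26+20=46
Best: 70 util.

70 util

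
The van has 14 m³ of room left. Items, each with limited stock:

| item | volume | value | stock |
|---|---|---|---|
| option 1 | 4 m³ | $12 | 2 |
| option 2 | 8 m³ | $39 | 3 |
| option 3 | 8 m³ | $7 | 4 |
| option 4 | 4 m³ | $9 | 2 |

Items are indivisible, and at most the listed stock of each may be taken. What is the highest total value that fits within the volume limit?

$51

Best selections within volume 14 and stock limits:
- 1×option 1 + 1×option 2: volume 12, value 51
- 1×option 2 + 1×option 4: volume 12, value 48
Best: $51.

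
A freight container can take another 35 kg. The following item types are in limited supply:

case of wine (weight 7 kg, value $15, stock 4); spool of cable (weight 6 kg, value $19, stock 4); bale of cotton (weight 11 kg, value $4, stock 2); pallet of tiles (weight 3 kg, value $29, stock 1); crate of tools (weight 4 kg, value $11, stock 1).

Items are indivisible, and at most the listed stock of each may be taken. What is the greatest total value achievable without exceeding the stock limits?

$120

Top feasible selections:
- 1×case of wine + 4×spool of cable + 1×pallet of tiles: weight 34, value 120
- 4×spool of cable + 1×pallet of tiles + 1×crate of tools: weight 31, value 116
- 2×case of wine + 3×spool of cable + 1×pallet of tiles: weight 35, value 116
Best: $120.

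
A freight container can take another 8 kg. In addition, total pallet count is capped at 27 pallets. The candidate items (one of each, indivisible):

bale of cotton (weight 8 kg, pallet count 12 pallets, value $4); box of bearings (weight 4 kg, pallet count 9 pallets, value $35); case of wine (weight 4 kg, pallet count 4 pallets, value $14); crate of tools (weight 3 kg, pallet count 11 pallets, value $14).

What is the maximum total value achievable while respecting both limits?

Feasible sets respecting both limits:
- box of bearings+case of wine: weight 8, pallet count 13, value 49
- box of bearings+crate of tools: weight 7, pallet count 20, value 49
- box of bearings: weight 4, pallet count 9, value 35
Best: $49.

$49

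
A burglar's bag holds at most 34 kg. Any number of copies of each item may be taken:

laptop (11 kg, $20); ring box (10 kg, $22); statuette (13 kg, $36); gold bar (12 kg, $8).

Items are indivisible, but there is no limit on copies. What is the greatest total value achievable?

Best value-per-unit is statuette at 36/13; filling with it alone gives 2×36 = 72.
Optimal mix: 2×ring box + 1×statuette → weight 33, value 80.

$80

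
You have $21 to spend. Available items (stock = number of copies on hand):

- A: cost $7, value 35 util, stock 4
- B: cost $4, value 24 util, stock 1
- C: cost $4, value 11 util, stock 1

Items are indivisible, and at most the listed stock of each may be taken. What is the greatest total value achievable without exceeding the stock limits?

105 util

Best selections within cost 21 and stock limits:
- 3×A: cost 21, value 105
- 2×A + 1×B: cost 18, value 94
- 2×A + 1×C: cost 18, value 81
Best: 105 util.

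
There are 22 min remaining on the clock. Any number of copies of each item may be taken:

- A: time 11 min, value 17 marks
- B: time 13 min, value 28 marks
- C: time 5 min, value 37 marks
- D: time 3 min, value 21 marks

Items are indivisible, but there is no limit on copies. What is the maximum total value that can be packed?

Best value-per-unit is C at 37/5; filling with it alone gives 4×37 = 148.
Optimal mix: 2×C + 4×D → time 22, value 158.

158 marks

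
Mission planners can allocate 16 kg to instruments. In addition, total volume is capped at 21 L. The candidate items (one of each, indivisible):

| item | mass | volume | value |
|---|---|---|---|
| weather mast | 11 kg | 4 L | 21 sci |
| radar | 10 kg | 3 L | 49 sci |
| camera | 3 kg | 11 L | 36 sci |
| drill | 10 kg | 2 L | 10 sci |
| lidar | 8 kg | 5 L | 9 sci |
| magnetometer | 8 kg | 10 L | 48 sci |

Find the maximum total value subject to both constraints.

85 sci

Feasible sets respecting both limits:
- radar+camera: mass 13, volume 14, value 85
- camera+magnetometer: mass 11, volume 21, value 84
- weather mast+camera: mass 14, volume 15, value 57
- lidar+magnetometer: mass 16, volume 15, value 57
Best: 85 sci.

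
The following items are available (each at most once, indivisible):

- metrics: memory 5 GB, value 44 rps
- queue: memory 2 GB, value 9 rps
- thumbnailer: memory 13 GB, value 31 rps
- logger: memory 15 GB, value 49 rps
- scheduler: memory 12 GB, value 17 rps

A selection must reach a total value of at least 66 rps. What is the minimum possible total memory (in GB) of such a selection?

18

Subsets with value ≥ 66, sorted by total memory:
- metrics+thumbnailer: memory 18, value 75
- metrics+queue+scheduler: memory 19, value 70
- metrics+logger: memory 20, value 93
Minimum memory: 18 GB.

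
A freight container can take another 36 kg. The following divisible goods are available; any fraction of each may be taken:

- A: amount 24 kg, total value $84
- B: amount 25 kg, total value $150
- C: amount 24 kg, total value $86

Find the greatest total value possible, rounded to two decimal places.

189.42

Take in order of value per unit:
- B (150/25 per unit): all 25 → value 150, running total 150.00
- C (86/24 per unit): 11 of 24 → value 11×86/24 = 39.4167, running total 189.42
Total 189.42.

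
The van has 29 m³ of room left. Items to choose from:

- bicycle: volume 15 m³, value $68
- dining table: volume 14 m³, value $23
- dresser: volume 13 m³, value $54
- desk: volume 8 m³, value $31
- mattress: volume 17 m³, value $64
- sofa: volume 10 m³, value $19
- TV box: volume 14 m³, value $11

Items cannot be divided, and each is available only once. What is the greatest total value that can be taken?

Check high-value combinations within 29 m³:
- bicycle+dresser: volume 15+13=28, value 68+54=122
- bicycle+desk: volume 15+8=23, value 68+31=99
- desk+mattress: volume 8+17=25, value 31+64=95
- bicycle+dining table: volume 15+14=29, value 68+23=91
- bicycle+sofa: volume 15+10=25, value 68+19=87
Best: $122.

$122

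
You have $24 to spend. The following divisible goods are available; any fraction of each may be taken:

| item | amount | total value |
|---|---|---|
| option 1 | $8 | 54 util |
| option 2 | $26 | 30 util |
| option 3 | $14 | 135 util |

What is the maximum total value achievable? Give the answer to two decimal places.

Take in order of value per unit:
- option 3 (135/14 per unit): all 14 → value 135, running total 135.00
- option 1 (54/8 per unit): all 8 → value 54, running total 189.00
- option 2 (30/26 per unit): 2 of 26 → value 2×30/26 = 2.3077, running total 191.31
Total 191.31.

191.31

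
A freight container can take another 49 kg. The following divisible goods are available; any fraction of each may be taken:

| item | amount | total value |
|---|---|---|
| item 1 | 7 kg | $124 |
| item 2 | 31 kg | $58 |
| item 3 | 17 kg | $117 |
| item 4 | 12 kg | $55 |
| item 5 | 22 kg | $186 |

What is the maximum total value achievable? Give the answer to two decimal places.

Take in order of value per unit:
- item 1 (124/7 per unit): all 7 → value 124, running total 124.00
- item 5 (186/22 per unit): all 22 → value 186, running total 310.00
- item 3 (117/17 per unit): all 17 → value 117, running total 427.00
- item 4 (55/12 per unit): 3 of 12 → value 3×55/12 = 13.7500, running total 440.75
Total 440.75.

440.75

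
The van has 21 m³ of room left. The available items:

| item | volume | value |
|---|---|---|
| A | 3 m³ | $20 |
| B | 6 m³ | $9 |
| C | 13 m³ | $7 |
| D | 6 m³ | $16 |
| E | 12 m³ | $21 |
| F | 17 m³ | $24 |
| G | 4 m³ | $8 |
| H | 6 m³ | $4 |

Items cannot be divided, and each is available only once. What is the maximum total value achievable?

Check high-value combinations within 21 m³:
- A+D+E: volume 3+6+12=21, value 20+16+21=57
- A+B+D+G: volume 3+6+6+4=19, value 20+9+16+8=53
- A+B+E: volume 3+6+12=21, value 20+9+21=50
- A+E+G: volume 3+12+4=19, value 20+21+8=49
Best: $57.

$57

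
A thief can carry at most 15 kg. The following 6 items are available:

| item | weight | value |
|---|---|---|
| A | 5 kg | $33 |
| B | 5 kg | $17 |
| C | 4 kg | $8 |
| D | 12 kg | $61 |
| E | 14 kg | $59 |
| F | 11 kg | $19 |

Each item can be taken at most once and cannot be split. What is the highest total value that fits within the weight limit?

Check high-value combinations within 15 kg:
- D: weight 12, value 61
- E: weight 14, value 59
- A+B+C: weight 5+5+4=14, value 33+17+8=58
- A+B: weight 5+5=10, value 33+17=50
- A+C: weight 5+4=9, value 33+8=41
Best: $61.

$61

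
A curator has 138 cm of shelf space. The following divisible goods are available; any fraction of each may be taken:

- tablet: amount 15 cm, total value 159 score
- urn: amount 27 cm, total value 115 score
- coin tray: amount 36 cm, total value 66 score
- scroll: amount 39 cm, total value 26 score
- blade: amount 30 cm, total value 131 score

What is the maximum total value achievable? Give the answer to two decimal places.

491.00

Take in order of value per unit:
- tablet (159/15 per unit): all 15 → value 159, running total 159.00
- blade (131/30 per unit): all 30 → value 131, running total 290.00
- urn (115/27 per unit): all 27 → value 115, running total 405.00
- coin tray (66/36 per unit): all 36 → value 66, running total 471.00
- scroll (26/39 per unit): 30 of 39 → value 30×26/39 = 20.0000, running total 491.00
Total 491.00.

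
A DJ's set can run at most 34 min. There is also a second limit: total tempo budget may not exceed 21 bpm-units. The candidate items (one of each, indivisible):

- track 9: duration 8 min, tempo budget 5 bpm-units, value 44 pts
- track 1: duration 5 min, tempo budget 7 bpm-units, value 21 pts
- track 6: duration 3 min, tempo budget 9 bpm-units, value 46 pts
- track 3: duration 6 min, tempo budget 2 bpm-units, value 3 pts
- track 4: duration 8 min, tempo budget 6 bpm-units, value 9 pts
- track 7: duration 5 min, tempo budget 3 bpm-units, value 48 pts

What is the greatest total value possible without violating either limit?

Feasible sets respecting both limits:
- track 9+track 6+track 3+track 7: duration 22, tempo budget 19, value 141
- track 9+track 6+track 7: duration 16, tempo budget 17, value 138
- track 9+track 1+track 4+track 7: duration 26, tempo budget 21, value 122
Best: 141 pts.

141 pts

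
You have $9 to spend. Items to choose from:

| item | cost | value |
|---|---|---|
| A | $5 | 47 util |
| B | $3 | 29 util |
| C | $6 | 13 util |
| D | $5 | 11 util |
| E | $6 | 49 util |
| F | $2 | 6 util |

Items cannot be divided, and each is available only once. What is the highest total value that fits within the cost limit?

This is a 0/1 knapsack; check combinations near the capacity.
- B+E: cost 3+6=9, value 29+49=78
- A+B: cost 5+3=8, value 47+29=76
- E+F: cost 6+2=8, value 49+6=55
- A+F: cost 5+2=7, value 47+6=53
Best: 78 util.

78 util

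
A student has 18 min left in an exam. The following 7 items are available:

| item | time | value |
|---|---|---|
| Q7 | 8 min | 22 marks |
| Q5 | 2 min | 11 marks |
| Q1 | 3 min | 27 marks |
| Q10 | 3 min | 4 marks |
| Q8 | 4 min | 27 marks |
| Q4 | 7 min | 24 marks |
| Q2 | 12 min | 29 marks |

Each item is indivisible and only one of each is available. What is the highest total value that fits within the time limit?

Check high-value combinations within 18 min:
- Q5+Q1+Q8+Q4: time 2+3+4+7=16, value 11+27+27+24=89
- Q7+Q5+Q1+Q8: time 8+2+3+4=17, value 22+11+27+27=87
- Q1+Q10+Q8+Q4: time 3+3+4+7=17, value 27+4+27+24=82
Best: 89 marks.

89 marks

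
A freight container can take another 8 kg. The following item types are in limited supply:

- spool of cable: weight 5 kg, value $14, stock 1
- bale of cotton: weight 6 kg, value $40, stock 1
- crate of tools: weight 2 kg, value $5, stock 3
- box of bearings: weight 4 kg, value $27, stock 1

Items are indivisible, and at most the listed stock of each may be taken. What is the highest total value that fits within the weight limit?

Top feasible selections:
- 1×bale of cotton + 1×crate of tools: weight 8, value 45
- 1×bale of cotton: weight 6, value 40
- 2×crate of tools + 1×box of bearings: weight 8, value 37
Best: $45.

$45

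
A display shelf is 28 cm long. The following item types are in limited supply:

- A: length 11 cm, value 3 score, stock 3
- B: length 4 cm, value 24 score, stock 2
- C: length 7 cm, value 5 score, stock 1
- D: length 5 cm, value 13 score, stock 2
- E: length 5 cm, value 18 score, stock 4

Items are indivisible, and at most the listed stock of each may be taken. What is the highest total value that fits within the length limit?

120 score

Top feasible selections:
- 2×B + 4×E: length 28, value 120
- 2×B + 1×D + 3×E: length 28, value 115
- 2×B + 2×D + 2×E: length 28, value 110
Best: 120 score.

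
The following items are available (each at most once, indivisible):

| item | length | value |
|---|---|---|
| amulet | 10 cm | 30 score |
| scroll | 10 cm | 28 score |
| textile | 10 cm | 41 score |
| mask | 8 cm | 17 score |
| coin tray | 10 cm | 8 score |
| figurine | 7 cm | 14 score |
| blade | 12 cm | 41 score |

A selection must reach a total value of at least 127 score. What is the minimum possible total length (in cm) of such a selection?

40

Subsets with value ≥ 127, sorted by total length:
- amulet+textile+mask+blade: length 40, value 129
- scroll+textile+mask+blade: length 40, value 127
- amulet+scroll+textile+blade: length 42, value 140
Minimum length: 40 cm.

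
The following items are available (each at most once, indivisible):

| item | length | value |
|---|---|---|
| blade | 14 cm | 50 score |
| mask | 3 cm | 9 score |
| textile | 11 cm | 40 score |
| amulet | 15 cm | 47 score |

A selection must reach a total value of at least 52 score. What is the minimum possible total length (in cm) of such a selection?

Subsets with value ≥ 52, sorted by total length:
- blade+mask: length 17, value 59
- mask+amulet: length 18, value 56
Minimum length: 17 cm.

17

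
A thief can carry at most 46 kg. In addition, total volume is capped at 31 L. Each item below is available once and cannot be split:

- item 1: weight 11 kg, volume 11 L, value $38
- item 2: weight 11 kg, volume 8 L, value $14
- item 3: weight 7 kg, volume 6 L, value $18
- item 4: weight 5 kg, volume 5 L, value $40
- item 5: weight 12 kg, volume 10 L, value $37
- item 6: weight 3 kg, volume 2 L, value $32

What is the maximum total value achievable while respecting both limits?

$147

Feasible sets respecting both limits:
- item 1+item 4+item 5+item 6: weight 31, volume 28, value 147
- item 2+item 3+item 4+item 5+item 6: weight 38, volume 31, value 141
- item 1+item 3+item 4+item 6: weight 26, volume 24, value 128
- item 3+item 4+item 5+item 6: weight 27, volume 23, value 127
Best: $147.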